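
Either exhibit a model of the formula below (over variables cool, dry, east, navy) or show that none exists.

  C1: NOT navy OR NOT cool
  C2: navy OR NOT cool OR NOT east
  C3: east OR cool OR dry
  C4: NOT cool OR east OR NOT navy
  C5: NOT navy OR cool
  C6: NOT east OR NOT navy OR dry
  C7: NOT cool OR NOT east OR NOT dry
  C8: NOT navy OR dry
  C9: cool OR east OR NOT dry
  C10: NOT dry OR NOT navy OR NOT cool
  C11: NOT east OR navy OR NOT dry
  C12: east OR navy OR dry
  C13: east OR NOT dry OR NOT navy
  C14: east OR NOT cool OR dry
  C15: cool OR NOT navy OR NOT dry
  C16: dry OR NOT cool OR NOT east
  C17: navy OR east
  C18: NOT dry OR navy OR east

cool ↦ false, dry ↦ false, east ↦ true, navy ↦ false

Try navy = false.
Unit clause (east) forces east = true.
Unit clause (NOT cool) forces cool = false.
Unit clause (NOT dry) forces dry = false.
All clauses are satisfied.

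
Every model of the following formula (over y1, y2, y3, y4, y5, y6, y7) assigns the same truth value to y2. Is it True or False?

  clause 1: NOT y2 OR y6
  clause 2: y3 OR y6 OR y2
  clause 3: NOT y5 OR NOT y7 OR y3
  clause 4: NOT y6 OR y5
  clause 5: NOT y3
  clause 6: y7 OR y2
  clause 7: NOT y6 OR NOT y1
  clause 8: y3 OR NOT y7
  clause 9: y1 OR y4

True

Suppose y2 = false.
Unit clause (NOT y3) forces y3 = false.
Unit clause (y6) forces y6 = true.
Unit clause (y5) forces y5 = true.
Unit clause (NOT y7) forces y7 = false.
Now (y7) is unsatisfied and unit — conflict.
So every satisfying assignment has y2 = True.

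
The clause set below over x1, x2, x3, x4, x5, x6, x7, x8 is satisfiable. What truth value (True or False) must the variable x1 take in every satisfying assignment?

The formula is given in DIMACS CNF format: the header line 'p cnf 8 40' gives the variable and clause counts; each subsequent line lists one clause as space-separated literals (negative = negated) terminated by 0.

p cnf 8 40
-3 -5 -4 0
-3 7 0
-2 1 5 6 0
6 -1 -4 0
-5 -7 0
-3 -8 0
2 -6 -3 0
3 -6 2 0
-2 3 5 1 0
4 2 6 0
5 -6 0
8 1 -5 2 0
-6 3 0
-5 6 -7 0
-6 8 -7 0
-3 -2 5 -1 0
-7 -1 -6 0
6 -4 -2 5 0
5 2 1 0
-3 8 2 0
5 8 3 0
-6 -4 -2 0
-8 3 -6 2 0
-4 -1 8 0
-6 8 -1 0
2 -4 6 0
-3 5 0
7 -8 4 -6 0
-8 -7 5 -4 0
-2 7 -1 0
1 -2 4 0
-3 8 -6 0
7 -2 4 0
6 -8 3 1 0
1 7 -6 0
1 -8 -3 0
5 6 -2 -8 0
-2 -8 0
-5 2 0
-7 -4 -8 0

Suppose x1 = True.
Branch on x3: set x3 = False.
Unit clause (¬x6) forces x6 = False.
Unit clause (¬x4) forces x4 = False.
Unit clause (x2) forces x2 = True.
Unit clause (x7) forces x7 = True.
Unit clause (¬x5) forces x5 = False.
Unit clause (x8) forces x8 = True.
Now (¬x8) is unsatisfied and unit — conflict.
So x3 must be the other value — set x3 = True.
Unit clause (x7) forces x7 = True.
Unit clause (¬x5) forces x5 = False.
Now (x5) is unsatisfied and unit — conflict.
Both values of x3 lead to a conflict.
So every satisfying assignment has x1 = False.

False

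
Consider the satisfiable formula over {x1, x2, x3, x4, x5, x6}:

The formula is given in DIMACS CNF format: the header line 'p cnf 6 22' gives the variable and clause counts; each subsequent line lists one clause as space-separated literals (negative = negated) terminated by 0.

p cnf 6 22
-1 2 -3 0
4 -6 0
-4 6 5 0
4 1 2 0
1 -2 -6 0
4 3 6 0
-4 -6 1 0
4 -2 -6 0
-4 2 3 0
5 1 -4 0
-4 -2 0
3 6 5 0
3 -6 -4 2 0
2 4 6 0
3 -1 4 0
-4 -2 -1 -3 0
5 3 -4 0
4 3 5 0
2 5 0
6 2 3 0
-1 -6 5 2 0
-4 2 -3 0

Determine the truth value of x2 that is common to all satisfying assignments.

Suppose x2 = False.
(x5) alone gives x5 = True.
Branch on x1: set x1 = False.
(x4) alone gives x4 = True.
(¬x6) alone gives x6 = False.
(x3) alone gives x3 = True.
That conflicts with the unit clause (¬x3).
So x1 must be the other value — set x1 = True.
(¬x3) alone gives x3 = False.
(¬x4) alone gives x4 = False.
That conflicts with the unit clause (x4).
Neither x1 = True nor x1 = False works.
So every satisfying assignment has x2 = True.

True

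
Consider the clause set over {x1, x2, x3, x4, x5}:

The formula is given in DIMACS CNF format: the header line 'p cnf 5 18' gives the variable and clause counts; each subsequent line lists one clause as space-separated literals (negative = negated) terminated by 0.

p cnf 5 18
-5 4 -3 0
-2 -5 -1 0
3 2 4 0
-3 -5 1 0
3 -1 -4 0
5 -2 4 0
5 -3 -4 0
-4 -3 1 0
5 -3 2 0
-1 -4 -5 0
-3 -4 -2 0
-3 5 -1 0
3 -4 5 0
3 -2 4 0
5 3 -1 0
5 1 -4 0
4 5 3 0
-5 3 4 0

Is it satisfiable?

Yes, satisfiable

Try x5 = True.
Try x4 = True.
(¬x1) alone gives x1 = False.
(¬x3) alone gives x3 = False.
No clause remains; x2 is free.
A satisfying assignment: x1: False, x2: False, x3: False, x4: True, x5: True.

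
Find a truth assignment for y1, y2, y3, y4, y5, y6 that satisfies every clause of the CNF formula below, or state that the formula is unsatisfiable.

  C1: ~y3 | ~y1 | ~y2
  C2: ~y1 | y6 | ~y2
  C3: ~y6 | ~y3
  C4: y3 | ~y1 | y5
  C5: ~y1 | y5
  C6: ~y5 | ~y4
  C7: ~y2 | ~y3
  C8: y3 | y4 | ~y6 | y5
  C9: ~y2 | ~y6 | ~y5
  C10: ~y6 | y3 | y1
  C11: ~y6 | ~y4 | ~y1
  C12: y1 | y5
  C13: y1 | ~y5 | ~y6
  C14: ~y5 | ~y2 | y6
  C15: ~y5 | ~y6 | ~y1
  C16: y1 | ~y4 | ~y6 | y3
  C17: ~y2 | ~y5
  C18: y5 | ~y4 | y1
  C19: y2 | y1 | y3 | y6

Try y6 = 0.
Try y1 = 1.
The clause (~y2) is unit, so y2 = 0.
The clause (y5) is unit, so y5 = 1.
The clause (~y4) is unit, so y4 = 0.
Every clause is now satisfied; y3 is unconstrained.

y1: 1, y2: 0, y3: 0, y4: 0, y5: 1, y6: 0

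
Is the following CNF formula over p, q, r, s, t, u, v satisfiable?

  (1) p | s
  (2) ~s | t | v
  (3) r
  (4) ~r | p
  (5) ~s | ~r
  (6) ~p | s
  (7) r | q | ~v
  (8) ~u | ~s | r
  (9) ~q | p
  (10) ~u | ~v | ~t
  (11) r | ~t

No, unsatisfiable

(r) alone gives r = 1.
(p) alone gives p = 1.
(~s) alone gives s = 0.
Now (s) is unsatisfied and unit — conflict.
No assignment satisfies every clause.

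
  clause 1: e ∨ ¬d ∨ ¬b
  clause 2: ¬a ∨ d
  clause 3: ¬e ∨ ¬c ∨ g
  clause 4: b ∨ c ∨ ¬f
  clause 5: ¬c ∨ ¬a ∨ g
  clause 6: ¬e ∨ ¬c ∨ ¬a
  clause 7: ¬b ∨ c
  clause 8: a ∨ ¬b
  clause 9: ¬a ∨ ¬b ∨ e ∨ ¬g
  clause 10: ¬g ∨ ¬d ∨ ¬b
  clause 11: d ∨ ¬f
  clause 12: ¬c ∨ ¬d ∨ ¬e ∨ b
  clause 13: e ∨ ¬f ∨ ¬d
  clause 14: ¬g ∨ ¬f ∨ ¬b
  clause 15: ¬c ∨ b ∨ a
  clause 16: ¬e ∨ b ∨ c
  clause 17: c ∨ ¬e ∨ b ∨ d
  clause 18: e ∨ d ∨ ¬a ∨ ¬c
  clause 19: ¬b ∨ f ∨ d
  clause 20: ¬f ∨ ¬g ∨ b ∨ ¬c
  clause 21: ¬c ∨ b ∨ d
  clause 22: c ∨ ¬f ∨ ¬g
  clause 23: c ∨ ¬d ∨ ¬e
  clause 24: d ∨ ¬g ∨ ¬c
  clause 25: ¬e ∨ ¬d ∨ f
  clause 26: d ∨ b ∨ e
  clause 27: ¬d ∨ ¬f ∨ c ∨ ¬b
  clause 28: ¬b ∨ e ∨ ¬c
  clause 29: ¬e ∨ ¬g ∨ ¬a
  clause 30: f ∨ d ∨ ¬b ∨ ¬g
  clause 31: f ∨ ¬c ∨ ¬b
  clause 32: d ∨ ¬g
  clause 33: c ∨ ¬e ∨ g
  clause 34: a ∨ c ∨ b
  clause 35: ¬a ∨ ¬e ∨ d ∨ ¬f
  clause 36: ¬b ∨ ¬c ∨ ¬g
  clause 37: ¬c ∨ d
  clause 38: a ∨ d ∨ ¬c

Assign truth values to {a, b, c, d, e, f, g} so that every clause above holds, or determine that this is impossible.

a ↦ True, b ↦ False, c ↦ False, d ↦ True, e ↦ False, f ↦ False, g ↦ False

Case a = True:
(d) alone gives d = True.
Case e = False:
(¬b) alone gives b = False.
(¬f) alone gives f = False.
Case c = False:
All clauses hold; g can take either value.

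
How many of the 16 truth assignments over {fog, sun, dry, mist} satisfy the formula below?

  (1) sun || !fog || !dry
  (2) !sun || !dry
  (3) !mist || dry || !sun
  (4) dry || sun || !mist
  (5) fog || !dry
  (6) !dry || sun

There are 2^4 = 16 truth assignments over (fog, sun, dry, mist).
Check each against the 6 clauses (columns in the order fog, sun, dry, mist):
  F F F F  ✓ satisfies all
  F F F T  ✗ fails (dry || sun || !mist)
  F F T F  ✗ fails (fog || !dry)
  F F T T  ✗ fails (fog || !dry)
  F T F F  ✓ satisfies all
  F T F T  ✗ fails (!mist || dry || !sun)
  F T T F  ✗ fails (!sun || !dry)
  F T T T  ✗ fails (!sun || !dry)
  T F F F  ✓ satisfies all
  T F F T  ✗ fails (dry || sun || !mist)
  T F T F  ✗ fails (sun || !fog || !dry)
  T F T T  ✗ fails (sun || !fog || !dry)
  T T F F  ✓ satisfies all
  T T F T  ✗ fails (!mist || dry || !sun)
  T T T F  ✗ fails (!sun || !dry)
  T T T T  ✗ fails (!sun || !dry)
4 of the 16 rows are models.

4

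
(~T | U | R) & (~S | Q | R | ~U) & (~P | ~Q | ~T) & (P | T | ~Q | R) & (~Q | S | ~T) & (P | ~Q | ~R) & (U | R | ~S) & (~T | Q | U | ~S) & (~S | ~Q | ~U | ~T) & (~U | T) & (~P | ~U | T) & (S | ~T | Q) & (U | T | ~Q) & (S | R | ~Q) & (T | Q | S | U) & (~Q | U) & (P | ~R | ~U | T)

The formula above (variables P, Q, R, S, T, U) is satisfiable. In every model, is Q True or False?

Suppose Q = 1.
Unit clause (U) forces U = 1.
Unit clause (T) forces T = 1.
Unit clause (~P) forces P = 0.
Unit clause (S) forces S = 1.
Now (~S) is unsatisfied and unit — conflict.
So every satisfying assignment has Q = False.

False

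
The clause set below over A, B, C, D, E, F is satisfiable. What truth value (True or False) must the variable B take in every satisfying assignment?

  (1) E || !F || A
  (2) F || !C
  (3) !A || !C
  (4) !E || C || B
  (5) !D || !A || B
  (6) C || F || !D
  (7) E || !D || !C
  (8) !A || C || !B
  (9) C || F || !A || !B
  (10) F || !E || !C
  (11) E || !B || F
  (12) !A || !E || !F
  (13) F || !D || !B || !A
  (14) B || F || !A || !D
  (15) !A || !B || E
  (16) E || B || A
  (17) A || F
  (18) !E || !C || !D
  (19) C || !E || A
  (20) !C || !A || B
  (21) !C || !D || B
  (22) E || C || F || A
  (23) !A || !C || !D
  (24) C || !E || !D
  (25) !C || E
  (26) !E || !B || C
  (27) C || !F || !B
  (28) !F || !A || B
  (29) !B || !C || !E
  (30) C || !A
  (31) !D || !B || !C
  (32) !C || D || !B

Suppose B = true.
Case F = true:
(C) alone gives C = true.
(!A) alone gives A = false.
(E) alone gives E = true.
That conflicts with the unit clause (!E).
So F must be the other value — set F = false.
(!C) alone gives C = false.
(!D) alone gives D = false.
(!A) alone gives A = false.
That conflicts with the unit clause (A).
Either choice for F ends in contradiction.
So every satisfying assignment has B = False.

False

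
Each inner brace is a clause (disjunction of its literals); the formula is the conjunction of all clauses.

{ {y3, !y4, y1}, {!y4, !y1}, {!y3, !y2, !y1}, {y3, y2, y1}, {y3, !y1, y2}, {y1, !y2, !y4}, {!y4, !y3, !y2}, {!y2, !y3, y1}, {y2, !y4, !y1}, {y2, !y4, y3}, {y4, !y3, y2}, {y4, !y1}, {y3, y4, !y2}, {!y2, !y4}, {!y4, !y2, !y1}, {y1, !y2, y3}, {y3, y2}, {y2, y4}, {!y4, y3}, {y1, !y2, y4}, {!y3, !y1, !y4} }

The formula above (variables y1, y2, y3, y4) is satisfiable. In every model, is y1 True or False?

False

Suppose y1 = true.
(!y4) alone gives y4 = false.
That conflicts with the unit clause (y4).
So every satisfying assignment has y1 = False.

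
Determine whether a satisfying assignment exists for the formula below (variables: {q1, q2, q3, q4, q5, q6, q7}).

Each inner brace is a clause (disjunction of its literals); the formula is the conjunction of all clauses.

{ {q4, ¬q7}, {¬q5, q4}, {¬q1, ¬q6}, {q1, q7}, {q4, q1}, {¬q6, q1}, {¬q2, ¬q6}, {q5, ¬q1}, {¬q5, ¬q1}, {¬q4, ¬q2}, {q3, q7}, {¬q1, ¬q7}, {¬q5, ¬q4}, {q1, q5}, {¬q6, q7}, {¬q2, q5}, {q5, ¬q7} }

Branch on q4: set q4 = True.
From the singleton clause (¬q2), q2 = False.
From the singleton clause (¬q5), q5 = False.
From the singleton clause (¬q1), q1 = False.
But (q1) is also a unit clause — contradiction.
Undo q4 and try q4 = False.
From the singleton clause (¬q7), q7 = False.
From the singleton clause (¬q5), q5 = False.
From the singleton clause (q1), q1 = True.
But (¬q1) is also a unit clause — contradiction.
Both values of q4 lead to a conflict.
No assignment satisfies every clause.

Unsatisfiable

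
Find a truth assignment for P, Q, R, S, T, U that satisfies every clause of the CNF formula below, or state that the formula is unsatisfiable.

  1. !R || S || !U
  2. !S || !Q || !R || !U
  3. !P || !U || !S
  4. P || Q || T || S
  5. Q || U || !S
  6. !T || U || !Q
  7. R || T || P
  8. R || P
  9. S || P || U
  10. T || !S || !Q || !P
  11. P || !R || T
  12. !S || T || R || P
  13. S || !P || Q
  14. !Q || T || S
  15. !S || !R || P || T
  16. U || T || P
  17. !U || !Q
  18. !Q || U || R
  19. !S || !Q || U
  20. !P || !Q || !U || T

Suppose R = true.
Suppose S = true.
Suppose Q = false.
(U) alone gives U = true.
(!P) alone gives P = false.
(T) alone gives T = true.
All clauses are satisfied.

P=false; Q=false; R=true; S=true; T=true; U=true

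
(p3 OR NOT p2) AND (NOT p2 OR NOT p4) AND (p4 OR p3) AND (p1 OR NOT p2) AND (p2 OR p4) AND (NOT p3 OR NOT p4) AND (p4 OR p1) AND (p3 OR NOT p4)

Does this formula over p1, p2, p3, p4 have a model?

Yes

Case p3 = true:
(NOT p4) alone gives p4 = false.
(p2) alone gives p2 = true.
(p1) alone gives p1 = true.
All clauses are satisfied.
A satisfying assignment: p1: true,  p2: true,  p3: true,  p4: false.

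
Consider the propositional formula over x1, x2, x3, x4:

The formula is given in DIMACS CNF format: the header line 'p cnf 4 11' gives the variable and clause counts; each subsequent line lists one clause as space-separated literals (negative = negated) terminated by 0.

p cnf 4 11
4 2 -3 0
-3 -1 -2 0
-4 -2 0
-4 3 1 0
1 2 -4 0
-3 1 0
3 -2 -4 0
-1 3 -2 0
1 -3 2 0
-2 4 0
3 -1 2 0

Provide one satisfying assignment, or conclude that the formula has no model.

x1=True,  x2=False,  x3=True,  x4=True

Try x4 = True.
From the singleton clause (¬x2), x2 = False.
From the singleton clause (x1), x1 = True.
From the singleton clause (x3), x3 = True.
All clauses are satisfied.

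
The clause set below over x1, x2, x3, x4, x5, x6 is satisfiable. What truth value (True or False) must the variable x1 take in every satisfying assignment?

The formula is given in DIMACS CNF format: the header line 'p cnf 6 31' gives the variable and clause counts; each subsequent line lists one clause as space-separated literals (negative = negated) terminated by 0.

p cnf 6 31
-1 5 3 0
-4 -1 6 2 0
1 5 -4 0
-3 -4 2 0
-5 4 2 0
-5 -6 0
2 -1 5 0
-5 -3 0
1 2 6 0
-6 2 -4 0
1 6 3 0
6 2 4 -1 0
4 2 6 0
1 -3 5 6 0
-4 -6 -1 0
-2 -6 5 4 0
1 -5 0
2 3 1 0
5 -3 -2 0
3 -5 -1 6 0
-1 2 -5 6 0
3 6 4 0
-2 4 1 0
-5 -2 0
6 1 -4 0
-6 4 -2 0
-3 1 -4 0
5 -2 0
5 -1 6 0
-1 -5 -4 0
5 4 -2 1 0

Suppose x1 = True.
Case x5 = True:
The clause (¬x6) is unit, so x6 = False.
The clause (¬x3) is unit, so x3 = False.
Now (x3) is unsatisfied and unit — conflict.
So x5 must be the other value — set x5 = False.
The clause (x3) is unit, so x3 = True.
The clause (x2) is unit, so x2 = True.
Now (¬x2) is unsatisfied and unit — conflict.
Either choice for x5 ends in contradiction.
So every satisfying assignment has x1 = False.

False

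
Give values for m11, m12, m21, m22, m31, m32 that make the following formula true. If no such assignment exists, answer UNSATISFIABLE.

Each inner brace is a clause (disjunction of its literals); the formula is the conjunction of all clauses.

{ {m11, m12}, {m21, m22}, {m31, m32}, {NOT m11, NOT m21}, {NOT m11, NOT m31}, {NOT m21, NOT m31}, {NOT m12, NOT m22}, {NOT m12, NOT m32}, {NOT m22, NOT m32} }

UNSATISFIABLE

Try m11 = true.
The clause (NOT m21) is unit, so m21 = false.
The clause (m22) is unit, so m22 = true.
The clause (NOT m31) is unit, so m31 = false.
The clause (m32) is unit, so m32 = true.
Now (NOT m32) is unsatisfied and unit — conflict.
That branch fails; take m11 = false instead.
The clause (m12) is unit, so m12 = true.
The clause (NOT m22) is unit, so m22 = false.
The clause (m21) is unit, so m21 = true.
The clause (NOT m31) is unit, so m31 = false.
The clause (m32) is unit, so m32 = true.
Now (NOT m32) is unsatisfied and unit — conflict.
Both values of m11 lead to a conflict.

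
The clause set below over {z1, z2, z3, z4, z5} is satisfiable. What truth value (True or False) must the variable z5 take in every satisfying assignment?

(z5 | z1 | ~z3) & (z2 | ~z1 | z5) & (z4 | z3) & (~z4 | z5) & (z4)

Suppose z5 = 0.
From the singleton clause (~z4), z4 = 0.
That conflicts with the unit clause (z4).
So every satisfying assignment has z5 = True.

True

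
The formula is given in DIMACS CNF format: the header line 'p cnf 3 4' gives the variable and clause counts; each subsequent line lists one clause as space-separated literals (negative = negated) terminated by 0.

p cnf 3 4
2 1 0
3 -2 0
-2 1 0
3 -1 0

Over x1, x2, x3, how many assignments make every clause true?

2

There are 2^3 = 8 truth assignments over (x1, x2, x3).
Split on x3. With x3 = True, the clauses containing x3 are satisfied and ¬x3 drops from the rest; 2 of the 2^2 = 4 assignments to the other variables satisfy what remains.
With x3 = False, by the same count on the reduced clause set, 0 assignments work.
(One model: x1=T, x2=F, x3=T.)
Total: 2 + 0 = 2.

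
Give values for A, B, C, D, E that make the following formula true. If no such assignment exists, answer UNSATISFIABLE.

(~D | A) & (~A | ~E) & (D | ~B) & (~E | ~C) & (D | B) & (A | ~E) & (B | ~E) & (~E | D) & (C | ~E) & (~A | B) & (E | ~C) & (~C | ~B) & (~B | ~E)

Try D = 1.
Unit clause (A) forces A = 1.
Unit clause (~E) forces E = 0.
Unit clause (B) forces B = 1.
Unit clause (~C) forces C = 0.
Every clause now holds.

A=1; B=1; C=0; D=1; E=0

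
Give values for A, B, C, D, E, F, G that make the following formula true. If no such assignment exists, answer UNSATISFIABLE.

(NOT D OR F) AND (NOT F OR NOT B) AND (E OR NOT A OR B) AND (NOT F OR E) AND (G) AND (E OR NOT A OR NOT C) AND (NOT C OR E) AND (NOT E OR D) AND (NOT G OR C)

Unit clause (G) forces G = true.
Unit clause (C) forces C = true.
Unit clause (E) forces E = true.
Unit clause (D) forces D = true.
Unit clause (F) forces F = true.
Unit clause (NOT B) forces B = false.
All clauses hold; A can take either value.

A: false; B: false; C: true; D: true; E: true; F: true; G: true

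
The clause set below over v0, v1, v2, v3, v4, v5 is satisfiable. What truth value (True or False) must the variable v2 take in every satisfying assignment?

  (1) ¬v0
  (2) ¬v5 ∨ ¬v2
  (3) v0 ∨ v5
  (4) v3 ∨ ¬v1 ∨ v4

False

Suppose v2 = True.
The clause (¬v0) is unit, so v0 = False.
The clause (¬v5) is unit, so v5 = False.
That conflicts with the unit clause (v5).
So every satisfying assignment has v2 = False.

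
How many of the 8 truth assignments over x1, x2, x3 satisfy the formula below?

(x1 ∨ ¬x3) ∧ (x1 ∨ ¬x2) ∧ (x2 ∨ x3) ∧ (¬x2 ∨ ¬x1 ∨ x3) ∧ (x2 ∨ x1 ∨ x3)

There are 2^3 = 8 truth assignments over (x1, x2, x3).
Split on x3. With x3 = True, the clauses containing x3 are satisfied and ¬x3 drops from the rest; 2 of the 2^2 = 4 assignments to the other variables satisfy what remains.
With x3 = False, by the same count on the reduced clause set, 0 assignments work.
(One model: x1=T, x2=F, x3=T.)
Total: 2 + 0 = 2.

2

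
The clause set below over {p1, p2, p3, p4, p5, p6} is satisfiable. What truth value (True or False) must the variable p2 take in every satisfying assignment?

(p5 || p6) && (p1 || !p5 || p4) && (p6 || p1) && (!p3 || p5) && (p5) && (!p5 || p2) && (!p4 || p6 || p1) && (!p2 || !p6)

Suppose p2 = false.
Unit clause (p5) forces p5 = true.
But (!p5) is also a unit clause — contradiction.
So every satisfying assignment has p2 = True.

True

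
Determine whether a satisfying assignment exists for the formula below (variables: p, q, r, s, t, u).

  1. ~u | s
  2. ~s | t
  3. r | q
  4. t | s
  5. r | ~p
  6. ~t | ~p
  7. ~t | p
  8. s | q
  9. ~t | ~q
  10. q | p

Unsatisfiable

Branch on u: set u = 0.
Branch on s: set s = 0.
Unit clause (t) forces t = 1.
Unit clause (~p) forces p = 0.
Now (p) is unsatisfied and unit — conflict.
So s must be the other value — set s = 1.
Unit clause (t) forces t = 1.
Unit clause (~p) forces p = 0.
Now (p) is unsatisfied and unit — conflict.
Either choice for s ends in contradiction.
So u must be the other value — set u = 1.
Unit clause (s) forces s = 1.
Unit clause (t) forces t = 1.
Unit clause (~p) forces p = 0.
Now (p) is unsatisfied and unit — conflict.
Either choice for u ends in contradiction.
No assignment satisfies every clause.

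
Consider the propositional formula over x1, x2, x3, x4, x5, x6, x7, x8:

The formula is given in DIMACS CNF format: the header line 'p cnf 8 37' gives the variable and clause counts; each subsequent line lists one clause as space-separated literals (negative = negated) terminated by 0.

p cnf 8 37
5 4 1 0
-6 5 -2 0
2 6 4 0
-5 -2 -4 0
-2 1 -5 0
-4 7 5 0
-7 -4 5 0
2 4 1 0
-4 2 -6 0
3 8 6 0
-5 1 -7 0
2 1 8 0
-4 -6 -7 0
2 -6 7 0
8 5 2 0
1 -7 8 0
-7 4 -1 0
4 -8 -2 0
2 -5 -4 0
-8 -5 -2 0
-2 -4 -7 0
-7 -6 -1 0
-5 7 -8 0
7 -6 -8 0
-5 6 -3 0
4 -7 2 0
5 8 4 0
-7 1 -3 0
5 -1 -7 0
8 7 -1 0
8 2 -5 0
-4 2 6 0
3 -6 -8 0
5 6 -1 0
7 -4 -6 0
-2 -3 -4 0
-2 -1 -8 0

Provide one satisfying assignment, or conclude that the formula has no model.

UNSATISFIABLE

Case x5 = True:
Case x2 = False:
Unit clause (¬x4) forces x4 = False.
Unit clause (x6) forces x6 = True.
Unit clause (x1) forces x1 = True.
Unit clause (x7) forces x7 = True.
Now (¬x7) is unsatisfied and unit — conflict.
Backtrack on x2: now try x2 = True.
Unit clause (¬x4) forces x4 = False.
Unit clause (x1) forces x1 = True.
Unit clause (¬x7) forces x7 = False.
Unit clause (¬x8) forces x8 = False.
Now (x8) is unsatisfied and unit — conflict.
Either choice for x2 ends in contradiction.
Backtrack on x5: now try x5 = False.
Case x4 = True:
Unit clause (x7) forces x7 = True.
Now (¬x7) is unsatisfied and unit — conflict.
Backtrack on x4: now try x4 = False.
Unit clause (x1) forces x1 = True.
Unit clause (¬x7) forces x7 = False.
Unit clause (x8) forces x8 = True.
Unit clause (¬x2) forces x2 = False.
Unit clause (x6) forces x6 = True.
Now (¬x6) is unsatisfied and unit — conflict.
Either choice for x4 ends in contradiction.
Either choice for x5 ends in contradiction.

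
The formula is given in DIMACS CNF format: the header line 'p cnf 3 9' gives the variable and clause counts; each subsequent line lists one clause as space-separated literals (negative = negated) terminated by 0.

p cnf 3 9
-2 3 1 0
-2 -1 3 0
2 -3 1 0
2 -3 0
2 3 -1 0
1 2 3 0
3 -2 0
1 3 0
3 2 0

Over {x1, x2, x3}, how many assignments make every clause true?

2

There are 2^3 = 8 truth assignments over (x1, x2, x3).
Check each against the 9 clauses (columns in the order x1, x2, x3):
  F F F  ✗ fails (x1 ∨ x2 ∨ x3)
  F F T  ✗ fails (x2 ∨ ¬x3 ∨ x1)
  F T F  ✗ fails (¬x2 ∨ x3 ∨ x1)
  F T T  ✓ satisfies all
  T F F  ✗ fails (x2 ∨ x3 ∨ ¬x1)
  T F T  ✗ fails (x2 ∨ ¬x3)
  T T F  ✗ fails (¬x2 ∨ ¬x1 ∨ x3)
  T T T  ✓ satisfies all
2 of the 8 rows are models.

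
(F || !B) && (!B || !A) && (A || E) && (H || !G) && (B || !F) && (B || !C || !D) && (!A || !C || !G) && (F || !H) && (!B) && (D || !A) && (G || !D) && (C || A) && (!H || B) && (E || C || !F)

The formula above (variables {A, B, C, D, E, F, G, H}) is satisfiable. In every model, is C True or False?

Suppose C = false.
Unit clause (!B) forces B = false.
Unit clause (!F) forces F = false.
Unit clause (!H) forces H = false.
Unit clause (!G) forces G = false.
Unit clause (!D) forces D = false.
Unit clause (!A) forces A = false.
That conflicts with the unit clause (A).
So every satisfying assignment has C = True.

True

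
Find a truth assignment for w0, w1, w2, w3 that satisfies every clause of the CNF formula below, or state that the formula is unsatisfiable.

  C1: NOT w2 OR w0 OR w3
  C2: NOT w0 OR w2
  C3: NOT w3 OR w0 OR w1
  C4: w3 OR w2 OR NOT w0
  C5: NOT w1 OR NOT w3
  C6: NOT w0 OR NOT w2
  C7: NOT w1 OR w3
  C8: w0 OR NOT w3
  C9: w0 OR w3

UNSATISFIABLE

Case w0 = false:
Unit clause (NOT w3) forces w3 = false.
Now (w3) is unsatisfied and unit — conflict.
Undo w0 and try w0 = true.
Unit clause (w2) forces w2 = true.
Now (NOT w2) is unsatisfied and unit — conflict.
Both values of w0 lead to a conflict.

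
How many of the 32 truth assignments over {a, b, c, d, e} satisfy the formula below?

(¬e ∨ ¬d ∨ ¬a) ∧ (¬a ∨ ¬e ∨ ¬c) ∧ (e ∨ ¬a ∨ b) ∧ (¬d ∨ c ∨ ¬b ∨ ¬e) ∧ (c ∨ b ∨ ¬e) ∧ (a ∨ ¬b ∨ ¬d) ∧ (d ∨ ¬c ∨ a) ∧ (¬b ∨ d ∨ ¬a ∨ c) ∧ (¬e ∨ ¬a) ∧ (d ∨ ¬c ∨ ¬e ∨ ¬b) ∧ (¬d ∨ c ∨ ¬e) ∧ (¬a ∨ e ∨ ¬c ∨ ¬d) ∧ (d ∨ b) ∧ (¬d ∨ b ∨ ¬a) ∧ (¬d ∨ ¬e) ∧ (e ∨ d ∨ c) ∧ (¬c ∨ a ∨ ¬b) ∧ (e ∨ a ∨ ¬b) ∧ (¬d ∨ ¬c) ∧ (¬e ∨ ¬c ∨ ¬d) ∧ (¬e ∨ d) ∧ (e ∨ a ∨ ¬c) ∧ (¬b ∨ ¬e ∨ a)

3

There are 2^5 = 32 truth assignments over (a, b, c, d, e).
Split on a. With a = True, the clauses containing a are satisfied and ¬a drops from the rest; 2 of the 2^4 = 16 assignments to the other variables satisfy what remains.
With a = False, by the same count on the reduced clause set, 1 assignment works.
Total: 2 + 1 = 3.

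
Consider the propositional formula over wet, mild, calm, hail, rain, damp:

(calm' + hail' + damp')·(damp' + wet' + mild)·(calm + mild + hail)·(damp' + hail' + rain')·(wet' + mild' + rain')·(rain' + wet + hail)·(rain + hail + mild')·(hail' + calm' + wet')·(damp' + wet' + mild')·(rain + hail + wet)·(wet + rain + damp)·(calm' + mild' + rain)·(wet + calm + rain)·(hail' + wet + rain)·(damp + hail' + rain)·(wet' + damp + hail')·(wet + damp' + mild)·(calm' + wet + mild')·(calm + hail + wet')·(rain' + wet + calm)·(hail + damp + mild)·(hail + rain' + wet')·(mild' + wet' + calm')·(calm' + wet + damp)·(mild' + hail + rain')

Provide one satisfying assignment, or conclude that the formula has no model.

Branch on calm: set calm = 0.
Branch on mild: set mild = 1.
Branch on wet: set wet = 0.
(rain) alone gives rain = 1.
That conflicts with the unit clause (rain').
Backtrack on wet: now try wet = 1.
(rain') alone gives rain = 0.
(hail) alone gives hail = 1.
(damp') alone gives damp = 0.
That conflicts with the unit clause (damp).
Either choice for wet ends in contradiction.
Backtrack on mild: now try mild = 0.
(hail) alone gives hail = 1.
Branch on damp: set damp = 0.
(rain) alone gives rain = 1.
(wet') alone gives wet = 0.
That conflicts with the unit clause (wet).
Backtrack on damp: now try damp = 1.
(wet') alone gives wet = 0.
That conflicts with the unit clause (wet).
Either choice for damp ends in contradiction.
Either choice for mild ends in contradiction.
Backtrack on calm: now try calm = 1.
Branch on hail: set hail = 0.
Branch on rain: set rain = 0.
(mild') alone gives mild = 0.
(wet) alone gives wet = 1.
(damp') alone gives damp = 0.
That conflicts with the unit clause (damp).
Backtrack on rain: now try rain = 1.
(wet) alone gives wet = 1.
That conflicts with the unit clause (wet').
Either choice for rain ends in contradiction.
Backtrack on hail: now try hail = 1.
(damp') alone gives damp = 0.
(wet') alone gives wet = 0.
That conflicts with the unit clause (wet).
Either choice for hail ends in contradiction.
Either choice for calm ends in contradiction.

UNSATISFIABLE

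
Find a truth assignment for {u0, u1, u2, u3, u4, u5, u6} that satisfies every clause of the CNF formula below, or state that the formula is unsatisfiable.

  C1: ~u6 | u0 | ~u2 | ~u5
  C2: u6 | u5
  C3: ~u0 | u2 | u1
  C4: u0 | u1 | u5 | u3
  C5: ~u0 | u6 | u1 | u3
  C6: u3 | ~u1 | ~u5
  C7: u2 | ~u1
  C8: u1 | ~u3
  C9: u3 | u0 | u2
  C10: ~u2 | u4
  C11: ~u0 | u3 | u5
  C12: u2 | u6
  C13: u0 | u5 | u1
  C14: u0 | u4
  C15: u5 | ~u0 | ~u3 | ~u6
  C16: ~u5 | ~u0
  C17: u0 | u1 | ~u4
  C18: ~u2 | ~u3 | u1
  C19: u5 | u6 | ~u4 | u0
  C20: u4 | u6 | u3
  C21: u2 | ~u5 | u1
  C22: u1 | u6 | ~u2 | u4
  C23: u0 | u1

u0 ↦ 0,  u1 ↦ 1,  u2 ↦ 1,  u3 ↦ 0,  u4 ↦ 1,  u5 ↦ 0,  u6 ↦ 1

Case u6 = 1:
Case u2 = 1:
Unit clause (u4) forces u4 = 1.
Case u0 = 0:
Unit clause (~u5) forces u5 = 0.
Unit clause (u1) forces u1 = 1.
Every clause is now satisfied; u3 is unconstrained.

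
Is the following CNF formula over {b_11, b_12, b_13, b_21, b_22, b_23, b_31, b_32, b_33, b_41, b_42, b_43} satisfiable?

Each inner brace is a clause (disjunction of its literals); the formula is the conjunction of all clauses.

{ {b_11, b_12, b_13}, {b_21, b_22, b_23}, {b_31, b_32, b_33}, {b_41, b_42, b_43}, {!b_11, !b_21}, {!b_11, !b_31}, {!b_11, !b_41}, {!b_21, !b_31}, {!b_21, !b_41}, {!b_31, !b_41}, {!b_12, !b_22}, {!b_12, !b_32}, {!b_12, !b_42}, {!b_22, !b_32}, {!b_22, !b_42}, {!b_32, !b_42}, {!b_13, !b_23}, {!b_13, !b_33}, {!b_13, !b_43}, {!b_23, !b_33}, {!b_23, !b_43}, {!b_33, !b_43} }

No, unsatisfiable

Case b_11 = false:
Case b_12 = true:
(!b_22) alone gives b_22 = false.
(!b_32) alone gives b_32 = false.
(!b_42) alone gives b_42 = false.
Case b_21 = true:
(!b_31) alone gives b_31 = false.
(b_33) alone gives b_33 = true.
(!b_41) alone gives b_41 = false.
(b_43) alone gives b_43 = true.
Now (!b_43) is unsatisfied and unit — conflict.
So b_21 must be the other value — set b_21 = false.
(b_23) alone gives b_23 = true.
(!b_13) alone gives b_13 = false.
(!b_33) alone gives b_33 = false.
(b_31) alone gives b_31 = true.
(!b_41) alone gives b_41 = false.
(b_43) alone gives b_43 = true.
Now (!b_43) is unsatisfied and unit — conflict.
Neither b_21 = true nor b_21 = false works.
So b_12 must be the other value — set b_12 = false.
(b_13) alone gives b_13 = true.
(!b_23) alone gives b_23 = false.
(!b_33) alone gives b_33 = false.
(!b_43) alone gives b_43 = false.
Case b_21 = true:
(!b_31) alone gives b_31 = false.
(b_32) alone gives b_32 = true.
(!b_41) alone gives b_41 = false.
(b_42) alone gives b_42 = true.
Now (!b_42) is unsatisfied and unit — conflict.
So b_21 must be the other value — set b_21 = false.
(b_22) alone gives b_22 = true.
(!b_32) alone gives b_32 = false.
(b_31) alone gives b_31 = true.
(!b_41) alone gives b_41 = false.
(b_42) alone gives b_42 = true.
Now (!b_42) is unsatisfied and unit — conflict.
Neither b_21 = true nor b_21 = false works.
Neither b_12 = true nor b_12 = false works.
So b_11 must be the other value — set b_11 = true.
(!b_21) alone gives b_21 = false.
(!b_31) alone gives b_31 = false.
(!b_41) alone gives b_41 = false.
Case b_22 = true:
(!b_12) alone gives b_12 = false.
(!b_32) alone gives b_32 = false.
(b_33) alone gives b_33 = true.
(!b_42) alone gives b_42 = false.
(b_43) alone gives b_43 = true.
Now (!b_43) is unsatisfied and unit — conflict.
So b_22 must be the other value — set b_22 = false.
(b_23) alone gives b_23 = true.
(!b_13) alone gives b_13 = false.
(!b_33) alone gives b_33 = false.
(b_32) alone gives b_32 = true.
(!b_12) alone gives b_12 = false.
(!b_42) alone gives b_42 = false.
(b_43) alone gives b_43 = true.
Now (!b_43) is unsatisfied and unit — conflict.
Neither b_22 = true nor b_22 = false works.
Neither b_11 = true nor b_11 = false works.
No assignment satisfies every clause.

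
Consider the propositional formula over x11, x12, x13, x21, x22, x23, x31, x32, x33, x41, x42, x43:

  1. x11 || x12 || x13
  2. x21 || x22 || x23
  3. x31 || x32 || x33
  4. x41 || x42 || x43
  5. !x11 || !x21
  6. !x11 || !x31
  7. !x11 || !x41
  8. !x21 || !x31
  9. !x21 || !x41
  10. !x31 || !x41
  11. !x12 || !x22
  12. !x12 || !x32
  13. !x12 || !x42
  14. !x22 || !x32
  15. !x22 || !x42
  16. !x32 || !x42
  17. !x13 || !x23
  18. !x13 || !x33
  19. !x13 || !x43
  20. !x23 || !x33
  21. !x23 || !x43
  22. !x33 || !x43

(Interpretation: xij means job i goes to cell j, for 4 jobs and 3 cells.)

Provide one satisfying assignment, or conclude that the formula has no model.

Case x11 = false:
Case x12 = true:
From the singleton clause (!x22), x22 = false.
From the singleton clause (!x32), x32 = false.
From the singleton clause (!x42), x42 = false.
Case x21 = true:
From the singleton clause (!x31), x31 = false.
From the singleton clause (x33), x33 = true.
From the singleton clause (!x41), x41 = false.
From the singleton clause (x43), x43 = true.
Now (!x43) is unsatisfied and unit — conflict.
Undo x21 and try x21 = false.
From the singleton clause (x23), x23 = true.
From the singleton clause (!x13), x13 = false.
From the singleton clause (!x33), x33 = false.
From the singleton clause (x31), x31 = true.
From the singleton clause (!x41), x41 = false.
From the singleton clause (x43), x43 = true.
Now (!x43) is unsatisfied and unit — conflict.
Both values of x21 lead to a conflict.
Undo x12 and try x12 = false.
From the singleton clause (x13), x13 = true.
From the singleton clause (!x23), x23 = false.
From the singleton clause (!x33), x33 = false.
From the singleton clause (!x43), x43 = false.
Case x21 = true:
From the singleton clause (!x31), x31 = false.
From the singleton clause (x32), x32 = true.
From the singleton clause (!x41), x41 = false.
From the singleton clause (x42), x42 = true.
Now (!x42) is unsatisfied and unit — conflict.
Undo x21 and try x21 = false.
From the singleton clause (x22), x22 = true.
From the singleton clause (!x32), x32 = false.
From the singleton clause (x31), x31 = true.
From the singleton clause (!x41), x41 = false.
From the singleton clause (x42), x42 = true.
Now (!x42) is unsatisfied and unit — conflict.
Both values of x21 lead to a conflict.
Both values of x12 lead to a conflict.
Undo x11 and try x11 = true.
From the singleton clause (!x21), x21 = false.
From the singleton clause (!x31), x31 = false.
From the singleton clause (!x41), x41 = false.
Case x22 = true:
From the singleton clause (!x12), x12 = false.
From the singleton clause (!x32), x32 = false.
From the singleton clause (x33), x33 = true.
From the singleton clause (!x42), x42 = false.
From the singleton clause (x43), x43 = true.
Now (!x43) is unsatisfied and unit — conflict.
Undo x22 and try x22 = false.
From the singleton clause (x23), x23 = true.
From the singleton clause (!x13), x13 = false.
From the singleton clause (!x33), x33 = false.
From the singleton clause (x32), x32 = true.
From the singleton clause (!x12), x12 = false.
From the singleton clause (!x42), x42 = false.
From the singleton clause (x43), x43 = true.
Now (!x43) is unsatisfied and unit — conflict.
Both values of x22 lead to a conflict.
Both values of x11 lead to a conflict.

UNSATISFIABLE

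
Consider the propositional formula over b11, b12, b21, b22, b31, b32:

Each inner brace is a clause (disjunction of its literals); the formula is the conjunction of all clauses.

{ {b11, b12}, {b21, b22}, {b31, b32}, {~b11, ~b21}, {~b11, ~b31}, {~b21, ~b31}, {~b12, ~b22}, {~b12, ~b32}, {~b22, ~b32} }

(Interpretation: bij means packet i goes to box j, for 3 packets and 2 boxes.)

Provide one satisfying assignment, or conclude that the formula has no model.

Suppose b11 = 1.
Unit clause (~b21) forces b21 = 0.
Unit clause (b22) forces b22 = 1.
Unit clause (~b31) forces b31 = 0.
Unit clause (b32) forces b32 = 1.
But (~b32) is also a unit clause — contradiction.
That branch fails; take b11 = 0 instead.
Unit clause (b12) forces b12 = 1.
Unit clause (~b22) forces b22 = 0.
Unit clause (b21) forces b21 = 1.
Unit clause (~b31) forces b31 = 0.
Unit clause (b32) forces b32 = 1.
But (~b32) is also a unit clause — contradiction.
Either choice for b11 ends in contradiction.

UNSATISFIABLE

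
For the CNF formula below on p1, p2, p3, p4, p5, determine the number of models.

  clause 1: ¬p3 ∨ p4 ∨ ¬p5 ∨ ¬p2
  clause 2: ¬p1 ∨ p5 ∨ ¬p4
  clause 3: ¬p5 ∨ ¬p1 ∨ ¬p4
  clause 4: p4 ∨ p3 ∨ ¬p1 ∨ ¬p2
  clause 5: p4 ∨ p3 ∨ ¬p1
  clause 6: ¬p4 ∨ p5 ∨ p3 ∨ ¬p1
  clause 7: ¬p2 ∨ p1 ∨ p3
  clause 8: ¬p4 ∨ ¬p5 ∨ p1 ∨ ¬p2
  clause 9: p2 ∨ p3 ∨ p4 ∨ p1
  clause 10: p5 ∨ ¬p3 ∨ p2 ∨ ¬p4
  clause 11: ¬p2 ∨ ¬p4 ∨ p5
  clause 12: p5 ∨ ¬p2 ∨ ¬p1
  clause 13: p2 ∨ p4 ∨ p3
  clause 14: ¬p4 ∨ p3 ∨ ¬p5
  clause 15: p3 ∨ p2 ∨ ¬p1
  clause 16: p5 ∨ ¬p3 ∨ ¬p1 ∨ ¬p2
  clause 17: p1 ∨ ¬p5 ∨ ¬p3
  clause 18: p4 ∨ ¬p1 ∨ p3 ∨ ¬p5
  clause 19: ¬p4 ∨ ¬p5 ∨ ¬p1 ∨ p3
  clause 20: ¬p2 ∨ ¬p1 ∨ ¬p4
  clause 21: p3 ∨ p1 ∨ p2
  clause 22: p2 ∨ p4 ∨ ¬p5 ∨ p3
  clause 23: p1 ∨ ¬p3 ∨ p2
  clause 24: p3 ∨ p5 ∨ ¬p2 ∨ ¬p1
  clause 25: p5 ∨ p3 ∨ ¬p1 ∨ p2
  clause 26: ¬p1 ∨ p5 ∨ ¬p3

There are 2^5 = 32 truth assignments over (p1, p2, p3, p4, p5).
Split on p4. With p4 = True, the clauses containing p4 are satisfied and ¬p4 drops from the rest; 0 of the 2^4 = 16 assignments to the other variables satisfy what remains.
With p4 = False, by the same count on the reduced clause set, 2 assignments work.
(One model: p1=F, p2=T, p3=T, p4=F, p5=F.)
Total: 0 + 2 = 2.

2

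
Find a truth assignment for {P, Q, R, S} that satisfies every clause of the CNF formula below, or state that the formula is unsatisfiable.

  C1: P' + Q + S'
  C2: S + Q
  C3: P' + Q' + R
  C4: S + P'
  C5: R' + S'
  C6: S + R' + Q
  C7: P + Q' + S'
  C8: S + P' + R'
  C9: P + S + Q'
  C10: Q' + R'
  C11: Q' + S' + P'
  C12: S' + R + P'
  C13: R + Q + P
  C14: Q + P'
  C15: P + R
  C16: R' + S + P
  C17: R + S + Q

Case S = 1:
From the singleton clause (R'), R = 0.
From the singleton clause (P'), P = 0.
But (P) is also a unit clause — contradiction.
Backtrack on S: now try S = 0.
From the singleton clause (Q), Q = 1.
From the singleton clause (P'), P = 0.
But (P) is also a unit clause — contradiction.
Both values of S lead to a conflict.

UNSATISFIABLE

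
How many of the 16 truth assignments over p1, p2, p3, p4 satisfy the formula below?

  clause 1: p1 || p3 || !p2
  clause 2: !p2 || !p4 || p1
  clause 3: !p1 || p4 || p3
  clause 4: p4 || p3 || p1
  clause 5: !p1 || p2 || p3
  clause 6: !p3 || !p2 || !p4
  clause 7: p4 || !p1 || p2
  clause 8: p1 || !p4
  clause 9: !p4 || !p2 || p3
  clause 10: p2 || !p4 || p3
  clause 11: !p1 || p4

3

There are 2^4 = 16 truth assignments over (p1, p2, p3, p4).
Split on p2. With p2 = true, the clauses containing p2 are satisfied and !p2 drops from the rest; 1 of the 2^3 = 8 assignments to the other variables satisfy what remains.
With p2 = false, by the same count on the reduced clause set, 2 assignments work.
Total: 1 + 2 = 3.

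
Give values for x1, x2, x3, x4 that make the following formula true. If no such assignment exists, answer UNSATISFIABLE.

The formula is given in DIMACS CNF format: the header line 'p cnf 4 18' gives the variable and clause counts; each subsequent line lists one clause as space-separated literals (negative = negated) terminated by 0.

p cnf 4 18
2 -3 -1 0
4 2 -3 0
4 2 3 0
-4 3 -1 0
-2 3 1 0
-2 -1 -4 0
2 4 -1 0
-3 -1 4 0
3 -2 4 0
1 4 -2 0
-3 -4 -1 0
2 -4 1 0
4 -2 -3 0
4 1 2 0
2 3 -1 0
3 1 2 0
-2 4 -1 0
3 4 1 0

x1: False; x2: True; x3: True; x4: True

Try x2 = True.
Try x3 = True.
Unit clause (x4) forces x4 = True.
Unit clause (¬x1) forces x1 = False.
All clauses are satisfied.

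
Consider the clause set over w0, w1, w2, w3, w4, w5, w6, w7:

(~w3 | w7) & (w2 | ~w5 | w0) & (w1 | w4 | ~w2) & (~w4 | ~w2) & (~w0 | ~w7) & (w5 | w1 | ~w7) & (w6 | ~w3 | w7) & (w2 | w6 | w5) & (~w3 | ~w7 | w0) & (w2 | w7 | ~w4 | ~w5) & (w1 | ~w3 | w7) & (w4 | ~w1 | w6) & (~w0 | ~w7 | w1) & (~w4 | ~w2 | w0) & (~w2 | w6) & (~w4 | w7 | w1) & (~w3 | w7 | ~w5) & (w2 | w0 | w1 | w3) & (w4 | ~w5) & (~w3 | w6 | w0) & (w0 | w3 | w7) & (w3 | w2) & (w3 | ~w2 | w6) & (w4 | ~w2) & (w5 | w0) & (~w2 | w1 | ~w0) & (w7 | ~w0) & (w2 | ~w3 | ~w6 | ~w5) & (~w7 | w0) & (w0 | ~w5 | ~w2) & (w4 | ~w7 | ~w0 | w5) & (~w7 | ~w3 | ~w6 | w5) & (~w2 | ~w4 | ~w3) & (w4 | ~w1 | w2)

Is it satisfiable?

No, unsatisfiable

Branch on w3: set w3 = 0.
The clause (w2) is unit, so w2 = 1.
The clause (~w4) is unit, so w4 = 0.
Now (w4) is unsatisfied and unit — conflict.
So w3 must be the other value — set w3 = 1.
The clause (w7) is unit, so w7 = 1.
The clause (~w0) is unit, so w0 = 0.
Now (w0) is unsatisfied and unit — conflict.
Both values of w3 lead to a conflict.
No assignment satisfies every clause.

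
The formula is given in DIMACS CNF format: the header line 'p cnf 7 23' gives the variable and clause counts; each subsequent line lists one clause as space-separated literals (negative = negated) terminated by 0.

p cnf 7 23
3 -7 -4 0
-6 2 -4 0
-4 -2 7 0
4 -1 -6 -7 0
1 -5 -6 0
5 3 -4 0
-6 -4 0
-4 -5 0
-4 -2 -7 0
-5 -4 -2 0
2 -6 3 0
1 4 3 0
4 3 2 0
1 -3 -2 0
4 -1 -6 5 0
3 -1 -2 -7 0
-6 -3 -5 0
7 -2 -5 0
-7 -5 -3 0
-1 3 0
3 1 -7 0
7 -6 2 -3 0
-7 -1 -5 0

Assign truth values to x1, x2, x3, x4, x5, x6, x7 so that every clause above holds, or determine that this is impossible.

x1 ↦ False; x2 ↦ False; x3 ↦ True; x4 ↦ False; x5 ↦ False; x6 ↦ False; x7 ↦ False

Case x6 = False:
Case x4 = False:
Case x1 = False:
Unit clause (x3) forces x3 = True.
Unit clause (¬x2) forces x2 = False.
Case x7 = False:
Every clause is now satisfied; x5 is unconstrained.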